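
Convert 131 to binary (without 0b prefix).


131 = 10000011 in binary

10000011


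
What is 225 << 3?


0b11100001 << 3 = 0b11100001000 = 1800

1800


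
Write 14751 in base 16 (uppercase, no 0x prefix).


14751 = 399F hex

399F


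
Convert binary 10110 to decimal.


10110 in decimal = 22

22


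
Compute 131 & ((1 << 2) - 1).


131 & 3 = 3

3


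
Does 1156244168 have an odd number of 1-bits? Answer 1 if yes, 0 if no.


0b1000100111010101110001011001000 has 14 ones => parity 0

0


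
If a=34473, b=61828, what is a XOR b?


34473 ^ 61828 = 30509

30509


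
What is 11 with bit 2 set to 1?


11 | (1 << 2) = 11 | 4 = 15

15


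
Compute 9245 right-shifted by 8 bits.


0b10010000011101 >> 8 = 0b100100 = 36

36


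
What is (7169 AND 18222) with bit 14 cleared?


Step 1: 7169 & 18222 = 1024
Step 2: 1024 & ~(1 << 14) = 1024

1024


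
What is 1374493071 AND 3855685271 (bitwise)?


0b1010001111011010001100110001111 & 0b11100101110100010001011010010111 = 0b1000001110000010001000010000111 = 1103171719

1103171719


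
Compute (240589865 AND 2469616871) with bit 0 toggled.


Step 1: 240589865 & 2469616871 = 34806817
Step 2: 34806817 ^ (1 << 0) = 34806817 ^ 1 = 34806816

34806816


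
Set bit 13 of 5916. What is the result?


5916 | (1 << 13) = 5916 | 8192 = 14108

14108


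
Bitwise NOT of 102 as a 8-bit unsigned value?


~0b1100110 = 0b10011001 = 153 (8-bit unsigned)

153


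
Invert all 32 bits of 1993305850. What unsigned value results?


1993305850 ^ 4294967295 = 2301661445

2301661445


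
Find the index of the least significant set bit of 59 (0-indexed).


0b111011. Lowest set bit at position 0

0


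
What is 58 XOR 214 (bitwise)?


0b111010 ^ 0b11010110 = 0b11101100 = 236

236


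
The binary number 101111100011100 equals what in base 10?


101111100011100 in decimal = 24348

24348


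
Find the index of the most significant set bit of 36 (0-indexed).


0b100100. Highest set bit at position 5

5


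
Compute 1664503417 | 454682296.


0b1100011001101100100111001111001 | 0b11011000110011110011010111000 = 0b1111011001111111110111011111001 = 2067787513

2067787513


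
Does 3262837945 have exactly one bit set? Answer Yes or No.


0b11000010011110101111010010111001. Multiple bits set => No

No


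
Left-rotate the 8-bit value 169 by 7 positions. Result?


Rotate 0b10101001 left by 7 (8-bit) = 0b11010100 = 212

212


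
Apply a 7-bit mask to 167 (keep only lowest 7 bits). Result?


167 & 127 = 39

39


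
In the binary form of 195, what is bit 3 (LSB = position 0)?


0b11000011, position 3 = 0

0


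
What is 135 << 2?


0b10000111 << 2 = 0b1000011100 = 540

540


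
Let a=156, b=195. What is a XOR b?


156 ^ 195 = 95

95


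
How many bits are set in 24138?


0b101111001001010 has 8 set bits

8


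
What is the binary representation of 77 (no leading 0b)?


77 = 1001101 in binary

1001101


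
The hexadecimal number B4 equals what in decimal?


B4 hex = 180 decimal

180


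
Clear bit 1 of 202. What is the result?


202 & ~(1 << 1) = 200

200


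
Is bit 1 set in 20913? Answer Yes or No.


0b101000110110001, bit 1 = 0. No

No


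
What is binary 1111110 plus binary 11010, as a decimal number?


1111110 + 11010 = 10011000 = 152

152


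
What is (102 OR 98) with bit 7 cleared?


Step 1: 102 | 98 = 102
Step 2: 102 & ~(1 << 7) = 102

102


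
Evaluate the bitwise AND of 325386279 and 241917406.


0b10011011001010000000000100111 & 0b1110011010110101110111011110 = 0b10011000010000000000000110 = 39911430

39911430


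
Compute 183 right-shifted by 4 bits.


0b10110111 >> 4 = 0b1011 = 11

11


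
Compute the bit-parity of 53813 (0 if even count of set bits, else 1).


0b1101001000110101 has 8 ones => parity 0

0


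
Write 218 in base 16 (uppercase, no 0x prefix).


218 = DA hex

DA


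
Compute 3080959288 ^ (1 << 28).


3080959288 ^ (1 << 28) = 3080959288 ^ 268435456 = 2812523832

2812523832


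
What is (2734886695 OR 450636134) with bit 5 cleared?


Step 1: 2734886695 | 450636134 = 3151966055
Step 2: 3151966055 & ~(1 << 5) = 3151966023

3151966023


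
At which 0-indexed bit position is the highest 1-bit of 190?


0b10111110. Highest set bit at position 7

7


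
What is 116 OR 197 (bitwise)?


0b1110100 | 0b11000101 = 0b11110101 = 245

245


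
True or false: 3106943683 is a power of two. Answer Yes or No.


0b10111001001100000011001011000011. Multiple bits set => No

No


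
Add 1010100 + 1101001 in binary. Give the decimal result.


1010100 + 1101001 = 10111101 = 189

189


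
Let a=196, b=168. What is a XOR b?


196 ^ 168 = 108

108


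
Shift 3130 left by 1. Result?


0b110000111010 << 1 = 0b1100001110100 = 6260

6260


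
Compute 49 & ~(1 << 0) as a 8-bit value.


49 & ~(1 << 0) = 48

48


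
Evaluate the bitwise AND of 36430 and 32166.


0b1000111001001110 & 0b111110110100110 = 0b110000000110 = 3078

3078


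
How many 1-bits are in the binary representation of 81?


0b1010001 has 3 set bits

3


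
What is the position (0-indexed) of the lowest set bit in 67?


0b1000011. Lowest set bit at position 0

0


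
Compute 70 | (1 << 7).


70 | (1 << 7) = 70 | 128 = 198

198


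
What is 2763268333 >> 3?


0b10100100101101000010000011101101 >> 3 = 0b10100100101101000010000011101 = 345408541

345408541


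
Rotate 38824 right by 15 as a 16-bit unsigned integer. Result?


Rotate 0b1001011110101000 right by 15 (16-bit) = 0b10111101010001 = 12113

12113


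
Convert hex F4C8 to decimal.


F4C8 hex = 62664 decimal

62664


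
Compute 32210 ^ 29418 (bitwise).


0b111110111010010 ^ 0b111001011101010 = 0b111100111000 = 3896

3896


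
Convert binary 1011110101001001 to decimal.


1011110101001001 in decimal = 48457

48457


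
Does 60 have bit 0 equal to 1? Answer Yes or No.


0b111100, bit 0 = 0. No

No


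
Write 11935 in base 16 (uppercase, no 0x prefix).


11935 = 2E9F hex

2E9F


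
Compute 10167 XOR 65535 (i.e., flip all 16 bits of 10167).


10167 ^ 65535 = 55368

55368


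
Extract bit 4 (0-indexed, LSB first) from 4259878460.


0b11111101111010001001011000111100, position 4 = 1

1


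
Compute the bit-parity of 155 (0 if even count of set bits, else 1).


0b10011011 has 5 ones => parity 1

1


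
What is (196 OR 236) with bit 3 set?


Step 1: 196 | 236 = 236
Step 2: 236 | (1 << 3) = 236 | 8 = 236

236


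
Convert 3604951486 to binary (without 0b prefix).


3604951486 = 11010110110111110011000110111110 in binary

11010110110111110011000110111110


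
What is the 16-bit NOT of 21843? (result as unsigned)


~0b101010101010011 = 0b1010101010101100 = 43692 (16-bit unsigned)

43692


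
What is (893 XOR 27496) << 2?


Step 1: 893 ^ 27496 = 26645
Step 2: 26645 << 2 = 106580

106580


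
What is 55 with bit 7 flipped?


55 ^ (1 << 7) = 55 ^ 128 = 183

183


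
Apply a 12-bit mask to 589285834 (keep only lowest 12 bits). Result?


589285834 & 4095 = 2506

2506


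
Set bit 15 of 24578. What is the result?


24578 | (1 << 15) = 24578 | 32768 = 57346

57346


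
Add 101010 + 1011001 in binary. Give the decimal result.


101010 + 1011001 = 10000011 = 131

131


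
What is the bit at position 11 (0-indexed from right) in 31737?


0b111101111111001, position 11 = 1

1


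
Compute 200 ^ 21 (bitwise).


0b11001000 ^ 0b10101 = 0b11011101 = 221

221


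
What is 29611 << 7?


0b111001110101011 << 7 = 0b1110011101010110000000 = 3790208

3790208


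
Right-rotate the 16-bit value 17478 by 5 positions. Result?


Rotate 0b100010001000110 right by 5 (16-bit) = 0b11001000100010 = 12834

12834


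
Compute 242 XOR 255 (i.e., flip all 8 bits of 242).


242 ^ 255 = 13

13


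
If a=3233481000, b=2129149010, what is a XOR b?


3233481000 ^ 2129149010 = 3193126266

3193126266


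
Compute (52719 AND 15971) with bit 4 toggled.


Step 1: 52719 & 15971 = 3171
Step 2: 3171 ^ (1 << 4) = 3171 ^ 16 = 3187

3187


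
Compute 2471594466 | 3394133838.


0b10010011010100011000100111100010 | 0b11001010010011100101111101001110 = 0b11011011010111111101111111101110 = 3680493550

3680493550


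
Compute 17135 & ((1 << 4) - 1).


17135 & 15 = 15

15


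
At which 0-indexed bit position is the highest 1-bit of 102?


0b1100110. Highest set bit at position 6

6


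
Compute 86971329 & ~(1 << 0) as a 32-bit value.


86971329 & ~(1 << 0) = 86971328

86971328


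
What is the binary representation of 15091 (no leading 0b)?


15091 = 11101011110011 in binary

11101011110011


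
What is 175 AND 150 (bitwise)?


0b10101111 & 0b10010110 = 0b10000110 = 134

134


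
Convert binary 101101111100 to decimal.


101101111100 in decimal = 2940

2940


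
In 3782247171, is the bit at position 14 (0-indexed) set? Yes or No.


0b11100001011100001000001100000011, bit 14 = 0. No

No


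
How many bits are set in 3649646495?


0b11011001100010010010111110011111 has 19 set bits

19


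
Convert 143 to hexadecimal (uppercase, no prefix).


143 = 8F hex

8F


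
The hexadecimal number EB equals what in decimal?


EB hex = 235 decimal

235


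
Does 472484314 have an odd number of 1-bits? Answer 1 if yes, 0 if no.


0b11100001010011000100111011010 has 14 ones => parity 0

0


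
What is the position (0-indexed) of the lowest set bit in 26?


0b11010. Lowest set bit at position 1

1


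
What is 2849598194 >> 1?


0b10101001110110010110101011110010 >> 1 = 0b1010100111011001011010101111001 = 1424799097

1424799097


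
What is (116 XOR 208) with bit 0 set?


Step 1: 116 ^ 208 = 164
Step 2: 164 | (1 << 0) = 164 | 1 = 165

165


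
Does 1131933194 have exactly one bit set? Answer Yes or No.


0b1000011011101111110111000001010. Multiple bits set => No

No


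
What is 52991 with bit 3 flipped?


52991 ^ (1 << 3) = 52991 ^ 8 = 52983

52983


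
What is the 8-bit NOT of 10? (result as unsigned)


~0b1010 = 0b11110101 = 245 (8-bit unsigned)

245


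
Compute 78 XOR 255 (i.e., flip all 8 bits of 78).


78 ^ 255 = 177

177


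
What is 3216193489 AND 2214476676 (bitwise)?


0b10111111101100110011011111010001 & 0b10000011111111100011101110000100 = 0b10000011101100100011001110000000 = 2209493888

2209493888


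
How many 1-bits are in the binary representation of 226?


0b11100010 has 4 set bits

4


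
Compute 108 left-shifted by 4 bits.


0b1101100 << 4 = 0b11011000000 = 1728

1728


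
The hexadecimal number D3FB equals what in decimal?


D3FB hex = 54267 decimal

54267


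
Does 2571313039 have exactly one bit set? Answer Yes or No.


0b10011001010000110001111110001111. Multiple bits set => No

No


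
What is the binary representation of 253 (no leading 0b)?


253 = 11111101 in binary

11111101


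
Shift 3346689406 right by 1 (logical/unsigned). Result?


0b11000111011110100110110101111110 >> 1 = 0b1100011101111010011011010111111 = 1673344703

1673344703


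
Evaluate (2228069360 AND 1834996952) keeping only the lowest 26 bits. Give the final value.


Step 1: 2228069360 & 1834996952 = 72188112
Step 2: 72188112 & 67108863 = 5079248

5079248


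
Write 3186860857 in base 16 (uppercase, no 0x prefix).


3186860857 = BDF3A339 hex

BDF3A339


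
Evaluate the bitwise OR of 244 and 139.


0b11110100 | 0b10001011 = 0b11111111 = 255

255


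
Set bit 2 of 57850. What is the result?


57850 | (1 << 2) = 57850 | 4 = 57854

57854


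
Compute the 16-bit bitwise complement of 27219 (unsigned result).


~0b110101001010011 = 0b1001010110101100 = 38316 (16-bit unsigned)

38316


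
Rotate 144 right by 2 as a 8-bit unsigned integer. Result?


Rotate 0b10010000 right by 2 (8-bit) = 0b100100 = 36

36


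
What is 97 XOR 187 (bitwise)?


0b1100001 ^ 0b10111011 = 0b11011010 = 218

218


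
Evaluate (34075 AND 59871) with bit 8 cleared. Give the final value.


Step 1: 34075 & 59871 = 33051
Step 2: 33051 & ~(1 << 8) = 32795

32795


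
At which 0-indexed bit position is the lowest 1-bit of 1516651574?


0b1011010011001100100010000110110. Lowest set bit at position 1

1


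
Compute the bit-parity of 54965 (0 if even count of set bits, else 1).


0b1101011010110101 has 10 ones => parity 0

0


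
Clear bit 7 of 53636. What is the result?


53636 & ~(1 << 7) = 53508

53508


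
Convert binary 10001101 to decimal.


10001101 in decimal = 141

141


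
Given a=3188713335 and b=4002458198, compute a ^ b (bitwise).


3188713335 ^ 4002458198 = 1352617249

1352617249


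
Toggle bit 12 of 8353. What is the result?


8353 ^ (1 << 12) = 8353 ^ 4096 = 12449

12449


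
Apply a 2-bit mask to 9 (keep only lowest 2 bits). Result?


9 & 3 = 1

1


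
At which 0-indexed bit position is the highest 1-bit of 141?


0b10001101. Highest set bit at position 7

7


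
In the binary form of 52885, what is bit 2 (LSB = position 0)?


0b1100111010010101, position 2 = 1

1


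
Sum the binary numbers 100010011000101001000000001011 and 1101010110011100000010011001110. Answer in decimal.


100010011000101001000000001011 + 1101010110011100000010011001110 = 10001101001100001001010011011001 = 2368771289

2368771289


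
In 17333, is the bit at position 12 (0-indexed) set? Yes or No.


0b100001110110101, bit 12 = 0. No

No


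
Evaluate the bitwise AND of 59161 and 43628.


0b1110011100011001 & 0b1010101001101100 = 0b1010001000001000 = 41480

41480


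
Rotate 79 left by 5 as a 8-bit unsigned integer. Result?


Rotate 0b1001111 left by 5 (8-bit) = 0b11101001 = 233

233


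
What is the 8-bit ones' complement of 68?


68 ^ 255 = 187

187


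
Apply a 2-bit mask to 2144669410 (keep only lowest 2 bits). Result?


2144669410 & 3 = 2

2


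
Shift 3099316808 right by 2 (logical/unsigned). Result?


0b10111000101110111101001001001000 >> 2 = 0b101110001011101111010010010010 = 774829202

774829202


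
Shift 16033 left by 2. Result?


0b11111010100001 << 2 = 0b1111101010000100 = 64132

64132


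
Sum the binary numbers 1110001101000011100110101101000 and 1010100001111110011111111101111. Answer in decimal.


1110001101000011100110101101000 + 1010100001111110011111111101111 = 11000101111000010000110101010111 = 3319860567

3319860567


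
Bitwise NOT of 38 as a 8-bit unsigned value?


~0b100110 = 0b11011001 = 217 (8-bit unsigned)

217


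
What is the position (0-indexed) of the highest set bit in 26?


0b11010. Highest set bit at position 4

4


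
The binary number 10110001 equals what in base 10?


10110001 in decimal = 177

177


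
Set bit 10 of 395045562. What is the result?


395045562 | (1 << 10) = 395045562 | 1024 = 395046586

395046586


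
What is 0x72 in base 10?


72 hex = 114 decimal

114


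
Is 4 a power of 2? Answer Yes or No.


0b100. Only one bit set => Yes

Yes


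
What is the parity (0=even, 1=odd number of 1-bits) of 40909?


0b1001111111001101 has 11 ones => parity 1

1


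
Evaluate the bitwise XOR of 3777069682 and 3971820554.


0b11100001001000011000001001110010 ^ 0b11101100101111010010110000001010 = 0b1101100111001010111001111000 = 228372088

228372088


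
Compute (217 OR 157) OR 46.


Step 1: 217 | 157 = 221
Step 2: 221 | 46 = 255

255


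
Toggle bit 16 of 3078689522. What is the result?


3078689522 ^ (1 << 16) = 3078689522 ^ 65536 = 3078623986

3078623986


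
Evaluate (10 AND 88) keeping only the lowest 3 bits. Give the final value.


Step 1: 10 & 88 = 8
Step 2: 8 & 7 = 0

0


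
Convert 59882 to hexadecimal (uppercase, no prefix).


59882 = E9EA hex

E9EA


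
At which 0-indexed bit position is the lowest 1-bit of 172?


0b10101100. Lowest set bit at position 2

2


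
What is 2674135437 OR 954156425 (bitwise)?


0b10011111011001000001000110001101 | 0b111000110111110100010110001001 = 0b10111111111111110101010110001101 = 3221181837

3221181837


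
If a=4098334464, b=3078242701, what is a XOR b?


4098334464 ^ 3078242701 = 1128128141

1128128141


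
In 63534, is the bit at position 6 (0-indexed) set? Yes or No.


0b1111100000101110, bit 6 = 0. No

No


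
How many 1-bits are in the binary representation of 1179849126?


0b1000110010100110001000110100110 has 13 set bits

13


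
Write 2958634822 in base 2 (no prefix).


2958634822 = 10110000010110010010111101000110 in binary

10110000010110010010111101000110


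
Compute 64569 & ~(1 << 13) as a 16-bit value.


64569 & ~(1 << 13) = 56377

56377


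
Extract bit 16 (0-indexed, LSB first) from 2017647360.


0b1111000010000101101101100000000, position 16 = 0

0


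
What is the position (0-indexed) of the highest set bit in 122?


0b1111010. Highest set bit at position 6

6


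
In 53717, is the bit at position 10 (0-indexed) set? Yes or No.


0b1101000111010101, bit 10 = 0. No

No


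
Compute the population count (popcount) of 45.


0b101101 has 4 set bits

4


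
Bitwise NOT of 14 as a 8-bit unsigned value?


~0b1110 = 0b11110001 = 241 (8-bit unsigned)

241


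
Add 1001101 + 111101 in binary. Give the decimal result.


1001101 + 111101 = 10001010 = 138

138


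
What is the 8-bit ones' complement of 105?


105 ^ 255 = 150

150


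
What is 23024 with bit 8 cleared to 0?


23024 & ~(1 << 8) = 22768

22768


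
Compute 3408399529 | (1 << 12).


3408399529 | (1 << 12) = 3408399529 | 4096 = 3408403625

3408403625


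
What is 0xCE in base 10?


CE hex = 206 decimal

206


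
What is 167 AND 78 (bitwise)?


0b10100111 & 0b1001110 = 0b110 = 6

6


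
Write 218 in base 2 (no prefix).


218 = 11011010 in binary

11011010


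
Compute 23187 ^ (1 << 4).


23187 ^ (1 << 4) = 23187 ^ 16 = 23171

23171


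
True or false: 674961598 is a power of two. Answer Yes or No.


0b101000001110110001100010111110. Multiple bits set => No

No


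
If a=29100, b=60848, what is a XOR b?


29100 ^ 60848 = 39964

39964


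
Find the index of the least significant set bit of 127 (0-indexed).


0b1111111. Lowest set bit at position 0

0


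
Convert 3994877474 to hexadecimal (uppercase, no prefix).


3994877474 = EE1CFE22 hex

EE1CFE22


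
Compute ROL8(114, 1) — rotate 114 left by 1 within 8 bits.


Rotate 0b1110010 left by 1 (8-bit) = 0b11100100 = 228

228


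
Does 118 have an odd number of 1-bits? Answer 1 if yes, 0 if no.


0b1110110 has 5 ones => parity 1

1


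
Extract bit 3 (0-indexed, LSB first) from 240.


0b11110000, position 3 = 0

0


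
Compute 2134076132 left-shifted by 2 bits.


0b1111111001100110110101011100100 << 2 = 0b111111100110011011010101110010000 = 8536304528

8536304528


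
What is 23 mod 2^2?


23 & 3 = 3

3


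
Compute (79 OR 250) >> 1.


Step 1: 79 | 250 = 255
Step 2: 255 >> 1 = 127

127


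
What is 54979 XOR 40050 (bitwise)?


0b1101011011000011 ^ 0b1001110001110010 = 0b100101010110001 = 19121

19121


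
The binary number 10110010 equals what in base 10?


10110010 in decimal = 178

178


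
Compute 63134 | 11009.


0b1111011010011110 | 0b10101100000001 = 0b1111111110011111 = 65439

65439


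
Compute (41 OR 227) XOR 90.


Step 1: 41 | 227 = 235
Step 2: 235 ^ 90 = 177

177


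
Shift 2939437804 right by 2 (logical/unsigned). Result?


0b10101111001101000100001011101100 >> 2 = 0b101011110011010001000010111011 = 734859451

734859451


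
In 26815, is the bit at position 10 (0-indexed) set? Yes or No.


0b110100010111111, bit 10 = 0. No

No


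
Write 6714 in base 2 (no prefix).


6714 = 1101000111010 in binary

1101000111010


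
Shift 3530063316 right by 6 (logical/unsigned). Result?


0b11010010011010000111110111010100 >> 6 = 0b11010010011010000111110111 = 55157239

55157239


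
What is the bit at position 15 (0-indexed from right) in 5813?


0b1011010110101, position 15 = 0

0


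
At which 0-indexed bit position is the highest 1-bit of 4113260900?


0b11110101001010110110000101100100. Highest set bit at position 31

31


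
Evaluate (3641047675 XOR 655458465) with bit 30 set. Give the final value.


Step 1: 3641047675 ^ 655458465 = 4262755034
Step 2: 4262755034 | (1 << 30) = 4262755034 | 1073741824 = 4262755034

4262755034


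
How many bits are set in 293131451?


0b10001011110001101010010111011 has 16 set bits

16


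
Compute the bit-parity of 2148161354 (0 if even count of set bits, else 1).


0b10000000000010100101011101001010 has 11 ones => parity 1

1


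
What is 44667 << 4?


0b1010111001111011 << 4 = 0b10101110011110110000 = 714672

714672


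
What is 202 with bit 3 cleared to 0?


202 & ~(1 << 3) = 194

194


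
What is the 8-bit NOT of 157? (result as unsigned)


~0b10011101 = 0b1100010 = 98 (8-bit unsigned)

98


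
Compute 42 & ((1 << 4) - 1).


42 & 15 = 10

10


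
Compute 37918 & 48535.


0b1001010000011110 & 0b1011110110010111 = 0b1001010000010110 = 37910

37910


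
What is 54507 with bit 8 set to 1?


54507 | (1 << 8) = 54507 | 256 = 54763

54763


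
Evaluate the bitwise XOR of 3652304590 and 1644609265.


0b11011001101100011011111011001110 ^ 0b1100010000001101011111011110001 = 0b10111011101101110000000000111111 = 3149332543

3149332543


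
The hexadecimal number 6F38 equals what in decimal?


6F38 hex = 28472 decimal

28472


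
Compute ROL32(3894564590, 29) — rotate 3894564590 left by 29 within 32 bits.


Rotate 0b11101000001000100101011011101110 left by 29 (32-bit) = 0b11011101000001000100101011011101 = 3708046045

3708046045


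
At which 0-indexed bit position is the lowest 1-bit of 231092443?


0b1101110001100011000011011011. Lowest set bit at position 0

0


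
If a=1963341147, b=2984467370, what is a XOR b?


1963341147 ^ 2984467370 = 3303370481

3303370481


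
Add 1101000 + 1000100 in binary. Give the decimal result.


1101000 + 1000100 = 10101100 = 172

172


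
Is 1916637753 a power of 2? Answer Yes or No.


0b1110010001111011001001000111001. Multiple bits set => No

No


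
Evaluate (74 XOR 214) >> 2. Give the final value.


Step 1: 74 ^ 214 = 156
Step 2: 156 >> 2 = 39

39


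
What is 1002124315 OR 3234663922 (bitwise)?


0b111011101110110011010000011011 | 0b11000000110011010000110111110010 = 0b11111011111111110011110111111011 = 4227808763

4227808763


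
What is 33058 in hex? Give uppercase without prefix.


33058 = 8122 hex

8122


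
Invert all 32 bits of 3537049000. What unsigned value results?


3537049000 ^ 4294967295 = 757918295

757918295


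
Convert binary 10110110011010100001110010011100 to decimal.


10110110011010100001110010011100 in decimal = 3060407452

3060407452


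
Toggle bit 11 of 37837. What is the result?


37837 ^ (1 << 11) = 37837 ^ 2048 = 39885

39885


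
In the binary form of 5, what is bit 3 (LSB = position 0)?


0b101, position 3 = 0

0


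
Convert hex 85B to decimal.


85B hex = 2139 decimal

2139


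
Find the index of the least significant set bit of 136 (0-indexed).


0b10001000. Lowest set bit at position 3

3


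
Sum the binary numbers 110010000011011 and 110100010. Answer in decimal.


110010000011011 + 110100010 = 110010110111101 = 26045

26045


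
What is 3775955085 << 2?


0b11100001000100001000000010001101 << 2 = 0b1110000100010000100000001000110100 = 15103820340

15103820340


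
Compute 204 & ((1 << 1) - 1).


204 & 1 = 0

0


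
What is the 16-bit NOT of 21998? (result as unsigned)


~0b101010111101110 = 0b1010101000010001 = 43537 (16-bit unsigned)

43537


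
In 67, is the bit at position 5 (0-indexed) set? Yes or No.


0b1000011, bit 5 = 0. No

No


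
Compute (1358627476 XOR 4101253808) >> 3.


Step 1: 1358627476 ^ 4101253808 = 2760845348
Step 2: 2760845348 >> 3 = 345105668

345105668


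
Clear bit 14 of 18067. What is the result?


18067 & ~(1 << 14) = 1683

1683


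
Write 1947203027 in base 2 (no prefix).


1947203027 = 1110100000011111111010111010011 in binary

1110100000011111111010111010011


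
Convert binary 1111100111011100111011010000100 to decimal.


1111100111011100111011010000100 in decimal = 2096002692

2096002692


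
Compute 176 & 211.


0b10110000 & 0b11010011 = 0b10010000 = 144

144


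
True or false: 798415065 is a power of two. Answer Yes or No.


0b101111100101101101100011011001. Multiple bits set => No

No


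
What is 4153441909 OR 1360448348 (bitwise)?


0b11110111100100000111111001110101 | 0b1010001000101101100101101011100 = 0b11110111100101101111111101111101 = 4153868157

4153868157


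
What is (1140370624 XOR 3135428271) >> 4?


Step 1: 1140370624 ^ 3135428271 = 4179262063
Step 2: 4179262063 >> 4 = 261203878

261203878


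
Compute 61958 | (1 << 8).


61958 | (1 << 8) = 61958 | 256 = 62214

62214


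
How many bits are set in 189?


0b10111101 has 6 set bits

6


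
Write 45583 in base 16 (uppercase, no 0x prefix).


45583 = B20F hex

B20F


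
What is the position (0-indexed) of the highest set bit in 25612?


0b110010000001100. Highest set bit at position 14

14


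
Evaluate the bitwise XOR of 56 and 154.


0b111000 ^ 0b10011010 = 0b10100010 = 162

162


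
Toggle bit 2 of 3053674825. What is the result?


3053674825 ^ (1 << 2) = 3053674825 ^ 4 = 3053674829

3053674829


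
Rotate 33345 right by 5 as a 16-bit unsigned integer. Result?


Rotate 0b1000001001000001 right by 5 (16-bit) = 0b110000010010 = 3090

3090


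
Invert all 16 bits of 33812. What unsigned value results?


33812 ^ 65535 = 31723

31723


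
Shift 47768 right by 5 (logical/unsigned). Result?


0b1011101010011000 >> 5 = 0b10111010100 = 1492

1492


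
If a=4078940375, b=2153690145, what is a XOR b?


4078940375 ^ 2153690145 = 1933640950

1933640950


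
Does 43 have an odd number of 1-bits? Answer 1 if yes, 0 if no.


0b101011 has 4 ones => parity 0

0


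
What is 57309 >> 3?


0b1101111111011101 >> 3 = 0b1101111111011 = 7163

7163


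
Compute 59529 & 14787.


0b1110100010001001 & 0b11100111000011 = 0b10100010000001 = 10369

10369


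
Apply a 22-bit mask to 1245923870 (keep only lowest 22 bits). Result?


1245923870 & 4194303 = 215582

215582


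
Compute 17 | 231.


0b10001 | 0b11100111 = 0b11110111 = 247

247


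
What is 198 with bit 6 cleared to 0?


198 & ~(1 << 6) = 134

134


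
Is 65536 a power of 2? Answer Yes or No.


0b10000000000000000. Only one bit set => Yes

Yes


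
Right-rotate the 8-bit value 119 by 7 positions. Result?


Rotate 0b1110111 right by 7 (8-bit) = 0b11101110 = 238

238


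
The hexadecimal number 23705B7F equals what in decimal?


23705B7F hex = 594566015 decimal

594566015


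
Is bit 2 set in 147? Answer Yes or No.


0b10010011, bit 2 = 0. No

No


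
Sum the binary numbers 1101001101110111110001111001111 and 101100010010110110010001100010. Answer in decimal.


1101001101110111110001111001111 + 101100010010110110010001100010 = 10010110000001110100100000110001 = 2517059633

2517059633


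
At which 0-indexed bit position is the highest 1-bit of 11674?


0b10110110011010. Highest set bit at position 13

13


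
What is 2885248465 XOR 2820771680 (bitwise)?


0b10101011111110010110010111010001 ^ 0b10101000001000011000111101100000 = 0b11110110001110101010110001 = 64547505

64547505


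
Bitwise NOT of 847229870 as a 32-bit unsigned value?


~0b110010011111111011001110101110 = 0b11001101100000000100110001010001 = 3447737425 (32-bit unsigned)

3447737425


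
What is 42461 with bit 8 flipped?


42461 ^ (1 << 8) = 42461 ^ 256 = 42205

42205


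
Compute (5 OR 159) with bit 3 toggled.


Step 1: 5 | 159 = 159
Step 2: 159 ^ (1 << 3) = 159 ^ 8 = 151

151


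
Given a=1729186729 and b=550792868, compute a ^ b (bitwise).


1729186729 ^ 550792868 = 1204102413

1204102413


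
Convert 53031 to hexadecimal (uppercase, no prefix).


53031 = CF27 hex

CF27


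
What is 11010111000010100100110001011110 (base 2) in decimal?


11010111000010100100110001011110 in decimal = 3607776350

3607776350


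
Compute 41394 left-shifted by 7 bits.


0b1010000110110010 << 7 = 0b10100001101100100000000 = 5298432

5298432


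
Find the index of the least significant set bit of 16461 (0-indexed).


0b100000001001101. Lowest set bit at position 0

0


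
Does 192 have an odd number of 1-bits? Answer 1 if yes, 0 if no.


0b11000000 has 2 ones => parity 0

0


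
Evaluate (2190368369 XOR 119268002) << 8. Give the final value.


Step 1: 2190368369 ^ 119268002 = 2241182931
Step 2: 2241182931 << 8 = 573742830336

573742830336


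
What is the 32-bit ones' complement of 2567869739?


2567869739 ^ 4294967295 = 1727097556

1727097556


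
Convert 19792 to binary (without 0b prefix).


19792 = 100110101010000 in binary

100110101010000


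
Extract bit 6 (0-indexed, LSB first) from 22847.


0b101100100111111, position 6 = 0

0


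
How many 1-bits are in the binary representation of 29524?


0b111001101010100 has 8 set bits

8


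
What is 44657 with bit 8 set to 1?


44657 | (1 << 8) = 44657 | 256 = 44913

44913


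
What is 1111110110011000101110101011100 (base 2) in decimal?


1111110110011000101110101011100 in decimal = 2127322460

2127322460


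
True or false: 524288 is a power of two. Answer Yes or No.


0b10000000000000000000. Only one bit set => Yes

Yes


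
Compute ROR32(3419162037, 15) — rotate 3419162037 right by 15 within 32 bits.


Rotate 0b11001011110011000100010110110101 right by 15 (32-bit) = 0b10001011011010111001011110011000 = 2339084184

2339084184


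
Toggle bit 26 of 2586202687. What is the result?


2586202687 ^ (1 << 26) = 2586202687 ^ 67108864 = 2653311551

2653311551


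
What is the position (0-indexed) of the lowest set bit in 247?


0b11110111. Lowest set bit at position 0

0


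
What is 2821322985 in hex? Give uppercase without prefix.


2821322985 = A829F8E9 hex

A829F8E9


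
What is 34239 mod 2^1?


34239 & 1 = 1

1


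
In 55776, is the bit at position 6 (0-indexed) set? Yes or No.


0b1101100111100000, bit 6 = 1. Yes

Yes


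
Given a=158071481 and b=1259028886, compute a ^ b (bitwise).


158071481 ^ 1259028886 = 1113635631

1113635631


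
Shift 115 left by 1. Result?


0b1110011 << 1 = 0b11100110 = 230

230


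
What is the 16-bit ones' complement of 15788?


15788 ^ 65535 = 49747

49747


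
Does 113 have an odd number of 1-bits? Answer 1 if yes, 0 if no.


0b1110001 has 4 ones => parity 0

0


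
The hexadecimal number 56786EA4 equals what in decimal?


56786EA4 hex = 1450733220 decimal

1450733220


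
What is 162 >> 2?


0b10100010 >> 2 = 0b101000 = 40

40


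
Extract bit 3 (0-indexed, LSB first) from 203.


0b11001011, position 3 = 1

1


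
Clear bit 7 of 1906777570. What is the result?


1906777570 & ~(1 << 7) = 1906777442

1906777442


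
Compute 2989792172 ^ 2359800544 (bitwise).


0b10110010001101001001101110101100 ^ 0b10001100101001111011001011100000 = 0b111110100100110010100101001100 = 1049831756

1049831756


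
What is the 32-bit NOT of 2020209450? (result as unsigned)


~0b1111000011010011111001100101010 = 0b10000111100101100000110011010101 = 2274757845 (32-bit unsigned)

2274757845


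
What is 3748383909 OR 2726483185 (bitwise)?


0b11011111011010111100110010100101 | 0b10100010100000101101010011110001 = 0b11111111111010111101110011110101 = 4293647605

4293647605


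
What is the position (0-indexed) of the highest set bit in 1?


0b1. Highest set bit at position 0

0


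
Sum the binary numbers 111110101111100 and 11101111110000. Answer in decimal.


111110101111100 + 11101111110000 = 1011100101101100 = 47468

47468


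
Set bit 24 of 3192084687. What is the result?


3192084687 | (1 << 24) = 3192084687 | 16777216 = 3208861903

3208861903


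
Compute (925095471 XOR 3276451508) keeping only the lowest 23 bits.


Step 1: 925095471 ^ 3276451508 = 4100552859
Step 2: 4100552859 & 8388607 = 6912155

6912155


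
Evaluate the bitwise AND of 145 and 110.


0b10010001 & 0b1101110 = 0b0 = 0

0


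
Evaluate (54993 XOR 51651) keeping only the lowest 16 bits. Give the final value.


Step 1: 54993 ^ 51651 = 7954
Step 2: 7954 & 65535 = 7954

7954


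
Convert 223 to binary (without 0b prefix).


223 = 11011111 in binary

11011111


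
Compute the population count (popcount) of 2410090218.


0b10001111101001110000111011101010 has 18 set bits

18


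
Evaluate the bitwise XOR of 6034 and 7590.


0b1011110010010 ^ 0b1110110100110 = 0b101000110100 = 2612

2612


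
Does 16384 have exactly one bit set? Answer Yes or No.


0b100000000000000. Only one bit set => Yes

Yes


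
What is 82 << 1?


0b1010010 << 1 = 0b10100100 = 164

164


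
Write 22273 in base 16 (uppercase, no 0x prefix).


22273 = 5701 hex

5701


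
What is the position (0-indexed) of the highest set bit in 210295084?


0b1100100010001101100100101100. Highest set bit at position 27

27


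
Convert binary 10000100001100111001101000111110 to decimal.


10000100001100111001101000111110 in decimal = 2217974334

2217974334


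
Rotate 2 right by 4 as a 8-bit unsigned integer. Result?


Rotate 0b10 right by 4 (8-bit) = 0b100000 = 32

32


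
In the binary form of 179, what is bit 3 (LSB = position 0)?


0b10110011, position 3 = 0

0


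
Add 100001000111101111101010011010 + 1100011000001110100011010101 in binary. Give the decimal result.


100001000111101111101010011010 + 1100011000001110100011010101 = 101101011111111110001101101111 = 763356015

763356015


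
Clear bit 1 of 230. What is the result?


230 & ~(1 << 1) = 228

228


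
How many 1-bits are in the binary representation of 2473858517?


0b10010011011101000001010111010101 has 16 set bits

16


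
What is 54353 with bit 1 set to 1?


54353 | (1 << 1) = 54353 | 2 = 54355

54355


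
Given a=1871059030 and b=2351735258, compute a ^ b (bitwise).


1871059030 ^ 2351735258 = 3819616652

3819616652


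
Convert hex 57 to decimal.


57 hex = 87 decimal

87


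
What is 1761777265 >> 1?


0b1101001000000101001011001110001 >> 1 = 0b110100100000010100101100111000 = 880888632

880888632


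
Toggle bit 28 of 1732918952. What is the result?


1732918952 ^ (1 << 28) = 1732918952 ^ 268435456 = 2001354408

2001354408


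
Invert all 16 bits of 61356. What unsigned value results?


61356 ^ 65535 = 4179

4179


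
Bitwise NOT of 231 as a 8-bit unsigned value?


~0b11100111 = 0b11000 = 24 (8-bit unsigned)

24


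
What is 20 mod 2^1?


20 & 1 = 0

0


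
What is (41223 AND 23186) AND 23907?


Step 1: 41223 & 23186 = 2
Step 2: 2 & 23907 = 2

2


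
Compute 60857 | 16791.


0b1110110110111001 | 0b100000110010111 = 0b1110110110111111 = 60863

60863


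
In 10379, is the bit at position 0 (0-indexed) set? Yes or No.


0b10100010001011, bit 0 = 1. Yes

Yes


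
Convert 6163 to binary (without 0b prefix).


6163 = 1100000010011 in binary

1100000010011


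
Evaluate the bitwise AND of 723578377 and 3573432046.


0b101011001000001110111000001001 & 0b11010100111111100011111011101110 = 0b1000000010111000001000 = 2108936

2108936


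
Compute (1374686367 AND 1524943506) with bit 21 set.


Step 1: 1374686367 & 1524943506 = 1356859538
Step 2: 1356859538 | (1 << 21) = 1356859538 | 2097152 = 1356859538

1356859538


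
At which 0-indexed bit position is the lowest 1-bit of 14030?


0b11011011001110. Lowest set bit at position 1

1


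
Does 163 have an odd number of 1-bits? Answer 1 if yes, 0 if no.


0b10100011 has 4 ones => parity 0

0


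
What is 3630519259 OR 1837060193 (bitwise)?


0b11011000011001010101001111011011 | 0b1101101011111110101000001100001 = 0b11111101011111110101001111111011 = 4252980219

4252980219


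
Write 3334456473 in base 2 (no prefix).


3334456473 = 11000110101111111100010010011001 in binary

11000110101111111100010010011001


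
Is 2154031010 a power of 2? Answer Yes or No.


0b10000000011000111110011110100010. Multiple bits set => No

No


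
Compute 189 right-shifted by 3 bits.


0b10111101 >> 3 = 0b10111 = 23

23


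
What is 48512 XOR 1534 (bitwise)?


0b1011110110000000 ^ 0b10111111110 = 0b1011100001111110 = 47230

47230


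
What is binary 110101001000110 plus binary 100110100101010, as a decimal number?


110101001000110 + 100110100101010 = 1011011101110000 = 46960

46960


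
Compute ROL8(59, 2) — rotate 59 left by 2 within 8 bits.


Rotate 0b111011 left by 2 (8-bit) = 0b11101100 = 236

236


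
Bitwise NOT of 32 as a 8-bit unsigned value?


~0b100000 = 0b11011111 = 223 (8-bit unsigned)

223


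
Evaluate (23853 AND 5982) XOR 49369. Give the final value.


Step 1: 23853 & 5982 = 5388
Step 2: 5388 ^ 49369 = 54741

54741


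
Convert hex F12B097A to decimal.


F12B097A hex = 4046129530 decimal

4046129530


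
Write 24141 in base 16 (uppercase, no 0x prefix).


24141 = 5E4D hex

5E4D


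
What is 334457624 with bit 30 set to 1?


334457624 | (1 << 30) = 334457624 | 1073741824 = 1408199448

1408199448


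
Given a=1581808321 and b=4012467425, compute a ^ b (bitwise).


1581808321 ^ 4012467425 = 2975931936

2975931936


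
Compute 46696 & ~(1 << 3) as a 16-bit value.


46696 & ~(1 << 3) = 46688

46688


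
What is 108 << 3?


0b1101100 << 3 = 0b1101100000 = 864

864


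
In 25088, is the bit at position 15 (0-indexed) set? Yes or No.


0b110001000000000, bit 15 = 0. No

No


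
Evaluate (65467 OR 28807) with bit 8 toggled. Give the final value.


Step 1: 65467 | 28807 = 65471
Step 2: 65471 ^ (1 << 8) = 65471 ^ 256 = 65215

65215


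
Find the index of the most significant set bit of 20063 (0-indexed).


0b100111001011111. Highest set bit at position 14

14


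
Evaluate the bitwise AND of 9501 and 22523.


0b10010100011101 & 0b101011111111011 = 0b10100011001 = 1305

1305


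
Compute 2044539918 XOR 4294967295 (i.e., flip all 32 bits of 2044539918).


2044539918 ^ 4294967295 = 2250427377

2250427377


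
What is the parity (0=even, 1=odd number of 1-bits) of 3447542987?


0b11001101011111010101010011001011 has 19 ones => parity 1

1
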